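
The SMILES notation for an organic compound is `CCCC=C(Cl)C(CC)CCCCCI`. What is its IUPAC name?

Counting along the main chain through the multiple bond gives 11 carbons: the parent is undecane.
The chain contains a C=C double bond, so the unsaturation ending is -ene.
The numbering direction is chosen so that numbering from this end puts the double bond at C-4 rather than C-7.
With this numbering: the double bond between C-4 and C-5; a chloro group at C-5; an ethyl group at C-6; an iodo group at C-11.
Prefixes are listed alphabetically: chloro, ethyl, iodo.
The name is 5-chloro-6-ethyl-11-iodoundec-4-ene.

5-chloro-6-ethyl-11-iodoundec-4-ene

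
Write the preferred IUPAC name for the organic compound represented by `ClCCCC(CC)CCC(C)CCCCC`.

1-chloro-4-ethyl-7-methyldodecane

The longest continuous carbon chain has 12 atoms, so the parent hydride is dodecane.
The numbering direction is chosen so that the substituent locant set {1,4,7} is lower than {6,9,12} at the first point of difference.
With this numbering: a chloro group at C-1; an ethyl group at C-4; a methyl group at C-7.
Substituent prefixes are cited in alphabetical order (multiplying prefixes like di-/tri- are ignored for ordering).
Putting it together: 1-chloro-4-ethyl-7-methyldodecane.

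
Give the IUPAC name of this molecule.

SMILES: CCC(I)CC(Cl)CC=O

3-chloro-5-iodoheptanal

The longest chain bearing the –CHO group is 7 carbons long (heptane).
An aldehyde (terminal –CHO) is the principal characteristic group, giving the suffix -al.
The numbering direction is chosen so that the aldehyde carbon is C-1 by definition.
With this numbering: a chloro group at C-3; an iodo group at C-5.
The substituents are ordered alphabetically, ignoring any di-/tri- multipliers.
Assembling the pieces gives 3-chloro-5-iodoheptanal.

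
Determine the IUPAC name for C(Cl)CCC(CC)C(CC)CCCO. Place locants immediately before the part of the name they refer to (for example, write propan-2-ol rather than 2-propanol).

8-chloro-4,5-diethyloctan-1-ol

Counting along the main chain through the –OH group gives 8 carbons: the parent is octane.
An alcohol (–OH) is the principal characteristic group, giving the suffix -ol.
Choose the numbering such that numbering from this end puts the hydroxyl group at C-1 rather than C-8.
With this numbering: the hydroxyl at C-1; a chloro group at C-8; ethyl groups at C-4 and C-5.
Substituent prefixes are cited in alphabetical order (multiplying prefixes like di-/tri- are ignored for ordering).
Putting it together: 8-chloro-4,5-diethyloctan-1-ol.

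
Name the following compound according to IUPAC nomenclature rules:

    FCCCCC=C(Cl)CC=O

The longest carbon chain that includes the –CHO group and the multiple bond has 8 carbons, so the parent hydride is octane.
An aldehyde (terminal –CHO) is the principal characteristic group, giving the suffix -al.
There is one C=C double bond, indicated by the ending -ene.
Choose the numbering such that the aldehyde carbon is C-1 by definition.
That gives the double bond between C-3 and C-4; a chloro group at C-3; a fluoro group at C-8.
The substituents are ordered alphabetically, ignoring any di-/tri- multipliers.
The name is 3-chloro-8-fluorooct-3-enal.

3-chloro-8-fluorooct-3-enal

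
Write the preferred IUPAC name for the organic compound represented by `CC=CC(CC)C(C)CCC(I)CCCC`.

4-ethyl-8-iodo-5-methyldodec-2-ene

The longest carbon chain that includes the multiple bond has 12 carbons, so the parent hydride is dodecane.
The chain contains a C=C double bond, so the unsaturation ending is -ene.
The numbering direction is chosen so that numbering from this end puts the double bond at C-2 rather than C-10.
This places the double bond between C-2 and C-3; an ethyl group at C-4; an iodo group at C-8; a methyl group at C-5.
Prefixes are listed alphabetically: ethyl, iodo, methyl.
Putting it together: 4-ethyl-8-iodo-5-methyldodec-2-ene.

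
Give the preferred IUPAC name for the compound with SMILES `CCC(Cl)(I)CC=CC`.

5-chloro-5-iodohept-2-ene

The longest chain bearing the multiple bond is 7 carbons long (heptane).
The chain contains a C=C double bond, so the unsaturation ending is -ene.
Choose the numbering such that numbering from this end puts the double bond at C-2 rather than C-5.
This places the double bond between C-2 and C-3; a chloro group at C-5; an iodo group at C-5.
The substituents are ordered alphabetically, ignoring any di-/tri- multipliers.
The name is 5-chloro-5-iodohept-2-ene.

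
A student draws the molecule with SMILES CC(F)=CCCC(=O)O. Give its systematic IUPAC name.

5-fluorohex-4-enoic acid

The longest chain bearing the –COOH group and the multiple bond is 6 carbons long (hexane).
The principal characteristic group is a carboxylic acid (terminal –COOH), named with the suffix -oic acid.
A C=C double bond in the chain gives the infix -ene-.
Number the chain so that the carboxylic acid carbon is C-1 by definition.
That gives the double bond between C-4 and C-5; a fluoro group at C-5.
Assembling the pieces gives 5-fluorohex-4-enoic acid.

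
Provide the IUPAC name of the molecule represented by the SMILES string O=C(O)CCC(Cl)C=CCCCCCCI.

Counting along the main chain through the –COOH group and the multiple bond gives 12 carbons: the parent is dodecane.
A carboxylic acid (terminal –COOH) is the principal characteristic group, giving the suffix -oic acid.
There is one C=C double bond, indicated by the ending -ene.
Choose the numbering such that the carboxylic acid carbon is C-1 by definition.
That gives the double bond between C-5 and C-6; a chloro group at C-4; an iodo group at C-12.
Substituent prefixes are cited in alphabetical order (multiplying prefixes like di-/tri- are ignored for ordering).
Assembling the pieces gives 4-chloro-12-iodododec-5-enoic acid.

4-chloro-12-iodododec-5-enoic acid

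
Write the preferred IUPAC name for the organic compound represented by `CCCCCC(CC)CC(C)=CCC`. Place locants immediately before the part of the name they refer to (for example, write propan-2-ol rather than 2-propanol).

6-ethyl-4-methylundec-3-ene

Counting along the main chain through the multiple bond gives 11 carbons: the parent is undecane.
There is one C=C double bond, indicated by the ending -ene.
Number the chain so that numbering from this end puts the double bond at C-3 rather than C-8.
This places the double bond between C-3 and C-4; an ethyl group at C-6; a methyl group at C-4.
Substituent prefixes are cited in alphabetical order (multiplying prefixes like di-/tri- are ignored for ordering).
Putting it together: 6-ethyl-4-methylundec-3-ene.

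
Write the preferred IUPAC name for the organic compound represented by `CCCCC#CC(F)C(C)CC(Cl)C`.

The longest carbon chain that includes the multiple bond has 11 carbons, so the parent hydride is undecane.
There is one C≡C triple bond, indicated by the ending -yne.
Choose the numbering such that numbering from this end puts the triple bond at C-5 rather than C-6.
With this numbering: the triple bond between C-5 and C-6; a chloro group at C-10; a fluoro group at C-7; a methyl group at C-8.
Substituent prefixes are cited in alphabetical order (multiplying prefixes like di-/tri- are ignored for ordering).
The name is 10-chloro-7-fluoro-8-methylundec-5-yne.

10-chloro-7-fluoro-8-methylundec-5-yne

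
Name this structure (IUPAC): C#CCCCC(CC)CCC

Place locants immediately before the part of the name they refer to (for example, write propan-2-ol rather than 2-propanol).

The longest chain bearing the multiple bond is 9 carbons long (nonane).
There is one C≡C triple bond, indicated by the ending -yne.
Choose the numbering such that numbering from this end puts the triple bond at C-1 rather than C-8.
That gives the triple bond between C-1 and C-2; an ethyl group at C-6.
The name is 6-ethylnon-1-yne.

6-ethylnon-1-yne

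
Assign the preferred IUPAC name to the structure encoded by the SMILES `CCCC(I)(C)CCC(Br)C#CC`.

4-bromo-7-iodo-7-methyldec-2-yne

Counting along the main chain through the multiple bond gives 10 carbons: the parent is decane.
There is one C≡C triple bond, indicated by the ending -yne.
The numbering direction is chosen so that numbering from this end puts the triple bond at C-2 rather than C-8.
That gives the triple bond between C-2 and C-3; a bromo group at C-4; an iodo group at C-7; a methyl group at C-7.
The substituents are ordered alphabetically, ignoring any di-/tri- multipliers.
Assembling the pieces gives 4-bromo-7-iodo-7-methyldec-2-yne.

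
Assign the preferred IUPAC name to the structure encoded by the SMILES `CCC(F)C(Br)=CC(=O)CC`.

The longest carbon chain that includes the carbonyl and the multiple bond has 8 carbons, so the parent hydride is octane.
The principal characteristic group is a ketone (C=O on an internal carbon), named with the suffix -one.
The chain contains a C=C double bond, so the unsaturation ending is -ene.
Choose the numbering such that numbering from this end puts the carbonyl group at C-3 rather than C-6.
This places the carbonyl at C-3; the double bond between C-4 and C-5; a bromo group at C-5; a fluoro group at C-6.
Prefixes are listed alphabetically: bromo, fluoro.
Assembling the pieces gives 5-bromo-6-fluorooct-4-en-3-one.

5-bromo-6-fluorooct-4-en-3-one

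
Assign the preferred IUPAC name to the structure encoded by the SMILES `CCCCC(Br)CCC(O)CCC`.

7-bromoundecan-4-ol

The longest chain bearing the –OH group is 11 carbons long (undecane).
The principal characteristic group is an alcohol (–OH), named with the suffix -ol.
Choose the numbering such that numbering from this end puts the hydroxyl group at C-4 rather than C-8.
This places the hydroxyl at C-4; a bromo group at C-7.
Putting it together: 7-bromoundecan-4-ol.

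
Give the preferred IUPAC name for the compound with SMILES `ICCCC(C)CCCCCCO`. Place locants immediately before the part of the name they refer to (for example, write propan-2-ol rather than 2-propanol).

The longest carbon chain that includes the –OH group has 10 carbons, so the parent hydride is decane.
The principal characteristic group is an alcohol (–OH), named with the suffix -ol.
Number the chain so that numbering from this end puts the hydroxyl group at C-1 rather than C-10.
This places the hydroxyl at C-1; an iodo group at C-10; a methyl group at C-7.
The substituents are ordered alphabetically, ignoring any di-/tri- multipliers.
The name is 10-iodo-7-methyldecan-1-ol.

10-iodo-7-methyldecan-1-ol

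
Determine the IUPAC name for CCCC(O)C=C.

hex-1-en-3-ol

Counting along the main chain through the –OH group and the multiple bond gives 6 carbons: the parent is hexane.
The highest-priority functional group is an alcohol (–OH), so the name ends in -ol.
There is one C=C double bond, indicated by the ending -ene.
Number the chain so that numbering from this end puts the hydroxyl group at C-3 rather than C-4.
This places the hydroxyl at C-3; the double bond between C-1 and C-2.
Assembling the pieces gives hex-1-en-3-ol.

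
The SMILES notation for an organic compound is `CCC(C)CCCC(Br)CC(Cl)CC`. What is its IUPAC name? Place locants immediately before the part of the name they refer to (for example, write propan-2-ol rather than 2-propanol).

The longest carbon chain is 11 atoms: the parent is undecane.
Choose the numbering such that the substituent locant set {3,5,9} is lower than {3,7,9} at the first point of difference.
That gives a bromo group at C-5; a chloro group at C-3; a methyl group at C-9.
The substituents are ordered alphabetically, ignoring any di-/tri- multipliers.
The name is 5-bromo-3-chloro-9-methylundecane.

5-bromo-3-chloro-9-methylundecane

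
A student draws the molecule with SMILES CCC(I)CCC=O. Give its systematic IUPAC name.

Counting along the main chain through the –CHO group gives 6 carbons: the parent is hexane.
An aldehyde (terminal –CHO) is the principal characteristic group, giving the suffix -al.
The numbering direction is chosen so that the aldehyde carbon is C-1 by definition.
This places an iodo group at C-4.
Putting it together: 4-iodohexanal.

4-iodohexanal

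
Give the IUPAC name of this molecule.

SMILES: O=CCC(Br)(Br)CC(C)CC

3,3-dibromo-5-methylheptanal

The longest carbon chain that includes the –CHO group has 7 carbons, so the parent hydride is heptane.
The principal characteristic group is an aldehyde (terminal –CHO), named with the suffix -al.
Number the chain so that the aldehyde carbon is C-1 by definition.
With this numbering: two bromo groups at C-3; a methyl group at C-5.
Substituent prefixes are cited in alphabetical order (multiplying prefixes like di-/tri- are ignored for ordering).
Putting it together: 3,3-dibromo-5-methylheptanal.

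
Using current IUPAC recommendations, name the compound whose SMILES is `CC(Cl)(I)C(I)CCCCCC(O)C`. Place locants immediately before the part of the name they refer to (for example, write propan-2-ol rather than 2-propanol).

9-chloro-8,9-diiododecan-2-ol

The longest chain bearing the –OH group is 10 carbons long (decane).
The principal characteristic group is an alcohol (–OH), named with the suffix -ol.
Number the chain so that numbering from this end puts the hydroxyl group at C-2 rather than C-9.
This places the hydroxyl at C-2; a chloro group at C-9; iodo groups at C-8 and C-9.
Prefixes are listed alphabetically: chloro, iodo.
Putting it together: 9-chloro-8,9-diiododecan-2-ol.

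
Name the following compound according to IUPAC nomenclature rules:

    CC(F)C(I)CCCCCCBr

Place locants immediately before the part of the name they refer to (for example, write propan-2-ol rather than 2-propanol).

1-bromo-8-fluoro-7-iodononane

The parent chain contains 9 carbons (nonane).
Choose the numbering such that the substituent locant set {1,7,8} is lower than {2,3,9} at the first point of difference.
That gives a bromo group at C-1; a fluoro group at C-8; an iodo group at C-7.
Substituent prefixes are cited in alphabetical order (multiplying prefixes like di-/tri- are ignored for ordering).
The name is 1-bromo-8-fluoro-7-iodononane.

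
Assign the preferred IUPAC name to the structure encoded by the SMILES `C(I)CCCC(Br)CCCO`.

4-bromo-8-iodooctan-1-ol

Counting along the main chain through the –OH group gives 8 carbons: the parent is octane.
The highest-priority functional group is an alcohol (–OH), so the name ends in -ol.
Number the chain so that numbering from this end puts the hydroxyl group at C-1 rather than C-8.
That gives the hydroxyl at C-1; a bromo group at C-4; an iodo group at C-8.
Substituent prefixes are cited in alphabetical order (multiplying prefixes like di-/tri- are ignored for ordering).
Putting it together: 4-bromo-8-iodooctan-1-ol.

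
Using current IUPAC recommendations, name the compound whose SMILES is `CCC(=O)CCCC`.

The longest carbon chain that includes the carbonyl has 7 carbons, so the parent hydride is heptane.
A ketone (C=O on an internal carbon) is the principal characteristic group, giving the suffix -one.
The numbering direction is chosen so that numbering from this end puts the carbonyl group at C-3 rather than C-5.
This places the carbonyl at C-3.
Assembling the pieces gives heptan-3-one.

heptan-3-one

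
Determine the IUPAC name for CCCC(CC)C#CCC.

5-ethyloct-3-yne

Counting along the main chain through the multiple bond gives 8 carbons: the parent is octane.
A C≡C triple bond in the chain gives the infix -yne-.
Choose the numbering such that numbering from this end puts the triple bond at C-3 rather than C-5.
This places the triple bond between C-3 and C-4; an ethyl group at C-5.
Putting it together: 5-ethyloct-3-yne.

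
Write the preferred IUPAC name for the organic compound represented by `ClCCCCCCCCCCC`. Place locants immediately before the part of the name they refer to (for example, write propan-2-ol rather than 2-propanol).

The longest continuous carbon chain has 11 atoms, so the parent hydride is undecane.
The numbering direction is chosen so that the substituent locant set {1} is lower than {11} at the first point of difference.
This places a chloro group at C-1.
The name is 1-chloroundecane.

1-chloroundecane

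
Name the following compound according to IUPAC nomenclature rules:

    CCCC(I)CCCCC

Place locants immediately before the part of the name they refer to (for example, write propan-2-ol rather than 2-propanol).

4-iodononane

The longest continuous carbon chain has 9 atoms, so the parent hydride is nonane.
Choose the numbering such that the substituent locant set {4} is lower than {6} at the first point of difference.
With this numbering: an iodo group at C-4.
Putting it together: 4-iodononane.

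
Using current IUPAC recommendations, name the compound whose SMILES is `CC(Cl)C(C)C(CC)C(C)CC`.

2-chloro-4-ethyl-3,5-dimethylheptane

The parent chain contains 7 carbons (heptane).
Choose the numbering such that the substituent locant set {2,3,4,5} is lower than {3,4,5,6} at the first point of difference.
With this numbering: a chloro group at C-2; an ethyl group at C-4; methyl groups at C-3 and C-5.
The substituents are ordered alphabetically, ignoring any di-/tri- multipliers.
Putting it together: 2-chloro-4-ethyl-3,5-dimethylheptane.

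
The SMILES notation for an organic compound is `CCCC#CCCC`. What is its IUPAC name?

oct-4-yne

The longest carbon chain that includes the multiple bond has 8 carbons, so the parent hydride is octane.
A C≡C triple bond in the chain gives the infix -yne-.
The molecule is symmetric, so either numbering direction gives the same locants.
With this numbering: the triple bond between C-4 and C-5.
Assembling the pieces gives oct-4-yne.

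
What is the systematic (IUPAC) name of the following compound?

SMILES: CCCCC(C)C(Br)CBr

The longest continuous carbon chain has 7 atoms, so the parent hydride is heptane.
The numbering direction is chosen so that the substituent locant set {1,2,3} is lower than {5,6,7} at the first point of difference.
This places bromo groups at C-1 and C-2; a methyl group at C-3.
Prefixes are listed alphabetically: bromo, methyl.
Assembling the pieces gives 1,2-dibromo-3-methylheptane.

1,2-dibromo-3-methylheptane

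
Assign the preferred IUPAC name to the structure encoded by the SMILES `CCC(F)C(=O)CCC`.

The longest chain bearing the carbonyl is 7 carbons long (heptane).
A ketone (C=O on an internal carbon) is the principal characteristic group, giving the suffix -one.
Choose the numbering such that the substituent locant set {3} is lower than {5} at the first point of difference.
With this numbering: the carbonyl at C-4; a fluoro group at C-3.
Putting it together: 3-fluoroheptan-4-one.

3-fluoroheptan-4-one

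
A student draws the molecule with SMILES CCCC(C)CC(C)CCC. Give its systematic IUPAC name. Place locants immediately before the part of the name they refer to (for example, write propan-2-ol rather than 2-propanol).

The longest carbon chain is 9 atoms: the parent is nonane.
The molecule is symmetric, so either numbering direction gives the same locants.
With this numbering: methyl groups at C-4 and C-6.
Assembling the pieces gives 4,6-dimethylnonane.

4,6-dimethylnonane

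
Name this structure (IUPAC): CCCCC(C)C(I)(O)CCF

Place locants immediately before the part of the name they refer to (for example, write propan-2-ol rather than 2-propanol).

1-fluoro-3-iodo-4-methyloctan-3-ol

The longest chain bearing the –OH group is 8 carbons long (octane).
An alcohol (–OH) is the principal characteristic group, giving the suffix -ol.
The numbering direction is chosen so that numbering from this end puts the hydroxyl group at C-3 rather than C-6.
With this numbering: the hydroxyl at C-3; a fluoro group at C-1; an iodo group at C-3; a methyl group at C-4.
Prefixes are listed alphabetically: fluoro, iodo, methyl.
The name is 1-fluoro-3-iodo-4-methyloctan-3-ol.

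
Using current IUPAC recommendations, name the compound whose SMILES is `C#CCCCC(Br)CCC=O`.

The longest chain bearing the –CHO group and the multiple bond is 9 carbons long (nonane).
The highest-priority functional group is an aldehyde (terminal –CHO), so the name ends in -al.
There is one C≡C triple bond, indicated by the ending -yne.
Number the chain so that the aldehyde carbon is C-1 by definition.
With this numbering: the triple bond between C-8 and C-9; a bromo group at C-4.
Putting it together: 4-bromonon-8-ynal.

4-bromonon-8-ynal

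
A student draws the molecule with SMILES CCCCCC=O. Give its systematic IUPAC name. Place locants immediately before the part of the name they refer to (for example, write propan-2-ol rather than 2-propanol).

The longest carbon chain that includes the –CHO group has 6 carbons, so the parent hydride is hexane.
An aldehyde (terminal –CHO) is the principal characteristic group, giving the suffix -al.
The numbering direction is chosen so that the aldehyde carbon is C-1 by definition.
Putting it together: hexanal.

hexanal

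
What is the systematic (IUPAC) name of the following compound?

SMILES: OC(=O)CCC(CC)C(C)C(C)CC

4-ethyl-5,6-dimethyloctanoic acid

The longest chain bearing the –COOH group is 8 carbons long (octane).
The highest-priority functional group is a carboxylic acid (terminal –COOH), so the name ends in -oic acid.
Choose the numbering such that the carboxylic acid carbon is C-1 by definition.
That gives an ethyl group at C-4; methyl groups at C-5 and C-6.
Prefixes are listed alphabetically: ethyl, methyl.
The name is 4-ethyl-5,6-dimethyloctanoic acid.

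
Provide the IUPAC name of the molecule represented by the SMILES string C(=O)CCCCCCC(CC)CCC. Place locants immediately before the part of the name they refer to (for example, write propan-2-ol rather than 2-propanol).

Counting along the main chain through the –CHO group gives 11 carbons: the parent is undecane.
An aldehyde (terminal –CHO) is the principal characteristic group, giving the suffix -al.
The numbering direction is chosen so that the aldehyde carbon is C-1 by definition.
This places an ethyl group at C-8.
Putting it together: 8-ethylundecanal.

8-ethylundecanal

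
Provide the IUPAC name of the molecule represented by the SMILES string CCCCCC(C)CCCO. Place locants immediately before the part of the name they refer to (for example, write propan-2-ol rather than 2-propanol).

Counting along the main chain through the –OH group gives 9 carbons: the parent is nonane.
The highest-priority functional group is an alcohol (–OH), so the name ends in -ol.
Choose the numbering such that numbering from this end puts the hydroxyl group at C-1 rather than C-9.
This places the hydroxyl at C-1; a methyl group at C-4.
Putting it together: 4-methylnonan-1-ol.

4-methylnonan-1-ol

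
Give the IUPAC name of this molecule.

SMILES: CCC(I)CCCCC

The longest carbon chain is 8 atoms: the parent is octane.
Choose the numbering such that the substituent locant set {3} is lower than {6} at the first point of difference.
This places an iodo group at C-3.
Putting it together: 3-iodooctane.

3-iodooctane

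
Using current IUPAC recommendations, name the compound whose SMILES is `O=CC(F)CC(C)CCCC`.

2-fluoro-4-methyloctanal

Counting along the main chain through the –CHO group gives 8 carbons: the parent is octane.
The highest-priority functional group is an aldehyde (terminal –CHO), so the name ends in -al.
Number the chain so that the aldehyde carbon is C-1 by definition.
That gives a fluoro group at C-2; a methyl group at C-4.
The substituents are ordered alphabetically, ignoring any di-/tri- multipliers.
Putting it together: 2-fluoro-4-methyloctanal.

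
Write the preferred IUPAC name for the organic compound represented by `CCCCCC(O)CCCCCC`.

The longest chain bearing the –OH group is 12 carbons long (dodecane).
The highest-priority functional group is an alcohol (–OH), so the name ends in -ol.
Number the chain so that numbering from this end puts the hydroxyl group at C-6 rather than C-7.
That gives the hydroxyl at C-6.
The name is dodecan-6-ol.

dodecan-6-ol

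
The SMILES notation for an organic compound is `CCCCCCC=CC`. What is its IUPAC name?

non-2-ene

The longest carbon chain that includes the multiple bond has 9 carbons, so the parent hydride is nonane.
A C=C double bond in the chain gives the infix -ene-.
The numbering direction is chosen so that numbering from this end puts the double bond at C-2 rather than C-7.
This places the double bond between C-2 and C-3.
Putting it together: non-2-ene.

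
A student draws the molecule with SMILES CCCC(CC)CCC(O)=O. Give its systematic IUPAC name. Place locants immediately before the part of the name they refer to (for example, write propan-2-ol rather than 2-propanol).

4-ethylheptanoic acid

Counting along the main chain through the –COOH group gives 7 carbons: the parent is heptane.
A carboxylic acid (terminal –COOH) is the principal characteristic group, giving the suffix -oic acid.
The numbering direction is chosen so that the carboxylic acid carbon is C-1 by definition.
With this numbering: an ethyl group at C-4.
The name is 4-ethylheptanoic acid.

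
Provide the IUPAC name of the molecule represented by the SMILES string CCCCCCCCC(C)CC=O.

3-methylundecanal

The longest chain bearing the –CHO group is 11 carbons long (undecane).
An aldehyde (terminal –CHO) is the principal characteristic group, giving the suffix -al.
Number the chain so that the aldehyde carbon is C-1 by definition.
With this numbering: a methyl group at C-3.
Assembling the pieces gives 3-methylundecanal.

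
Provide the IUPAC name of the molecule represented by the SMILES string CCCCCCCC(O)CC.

decan-3-ol

The longest chain bearing the –OH group is 10 carbons long (decane).
The highest-priority functional group is an alcohol (–OH), so the name ends in -ol.
The numbering direction is chosen so that numbering from this end puts the hydroxyl group at C-3 rather than C-8.
With this numbering: the hydroxyl at C-3.
The name is decan-3-ol.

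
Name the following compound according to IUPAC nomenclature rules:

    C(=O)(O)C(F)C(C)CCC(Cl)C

6-chloro-2-fluoro-3-methylheptanoic acid

The longest chain bearing the –COOH group is 7 carbons long (heptane).
The principal characteristic group is a carboxylic acid (terminal –COOH), named with the suffix -oic acid.
Number the chain so that the carboxylic acid carbon is C-1 by definition.
With this numbering: a chloro group at C-6; a fluoro group at C-2; a methyl group at C-3.
The substituents are ordered alphabetically, ignoring any di-/tri- multipliers.
Putting it together: 6-chloro-2-fluoro-3-methylheptanoic acid.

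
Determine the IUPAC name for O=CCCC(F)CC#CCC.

The longest carbon chain that includes the –CHO group and the multiple bond has 9 carbons, so the parent hydride is nonane.
The highest-priority functional group is an aldehyde (terminal –CHO), so the name ends in -al.
A C≡C triple bond in the chain gives the infix -yne-.
The numbering direction is chosen so that the aldehyde carbon is C-1 by definition.
That gives the triple bond between C-6 and C-7; a fluoro group at C-4.
Putting it together: 4-fluoronon-6-ynal.

4-fluoronon-6-ynal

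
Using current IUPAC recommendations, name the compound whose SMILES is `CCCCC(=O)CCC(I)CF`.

1-fluoro-2-iodononan-5-one

Counting along the main chain through the carbonyl gives 9 carbons: the parent is nonane.
The principal characteristic group is a ketone (C=O on an internal carbon), named with the suffix -one.
Number the chain so that the substituent locant set {1,2} is lower than {8,9} at the first point of difference.
This places the carbonyl at C-5; a fluoro group at C-1; an iodo group at C-2.
The substituents are ordered alphabetically, ignoring any di-/tri- multipliers.
The name is 1-fluoro-2-iodononan-5-one.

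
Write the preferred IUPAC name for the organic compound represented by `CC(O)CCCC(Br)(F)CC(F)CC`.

6-bromo-6,8-difluorodecan-2-ol

The longest carbon chain that includes the –OH group has 10 carbons, so the parent hydride is decane.
The principal characteristic group is an alcohol (–OH), named with the suffix -ol.
The numbering direction is chosen so that numbering from this end puts the hydroxyl group at C-2 rather than C-9.
This places the hydroxyl at C-2; a bromo group at C-6; fluoro groups at C-6 and C-8.
Prefixes are listed alphabetically: bromo, fluoro.
The name is 6-bromo-6,8-difluorodecan-2-ol.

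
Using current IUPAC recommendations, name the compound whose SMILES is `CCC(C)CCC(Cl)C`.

The longest continuous carbon chain has 7 atoms, so the parent hydride is heptane.
Choose the numbering such that the substituent locant set {2,5} is lower than {3,6} at the first point of difference.
This places a chloro group at C-2; a methyl group at C-5.
Substituent prefixes are cited in alphabetical order (multiplying prefixes like di-/tri- are ignored for ordering).
Assembling the pieces gives 2-chloro-5-methylheptane.

2-chloro-5-methylheptane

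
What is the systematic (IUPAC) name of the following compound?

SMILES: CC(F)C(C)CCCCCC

2-fluoro-3-methylnonane

The longest continuous carbon chain has 9 atoms, so the parent hydride is nonane.
Number the chain so that the substituent locant set {2,3} is lower than {7,8} at the first point of difference.
This places a fluoro group at C-2; a methyl group at C-3.
Substituent prefixes are cited in alphabetical order (multiplying prefixes like di-/tri- are ignored for ordering).
The name is 2-fluoro-3-methylnonane.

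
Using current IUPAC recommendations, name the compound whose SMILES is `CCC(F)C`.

2-fluorobutane

The longest continuous carbon chain has 4 atoms, so the parent hydride is butane.
Choose the numbering such that the substituent locant set {2} is lower than {3} at the first point of difference.
That gives a fluoro group at C-2.
The name is 2-fluorobutane.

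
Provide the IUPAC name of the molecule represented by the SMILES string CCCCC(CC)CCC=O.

Counting along the main chain through the –CHO group gives 8 carbons: the parent is octane.
An aldehyde (terminal –CHO) is the principal characteristic group, giving the suffix -al.
The numbering direction is chosen so that the aldehyde carbon is C-1 by definition.
With this numbering: an ethyl group at C-4.
Assembling the pieces gives 4-ethyloctanal.

4-ethyloctanal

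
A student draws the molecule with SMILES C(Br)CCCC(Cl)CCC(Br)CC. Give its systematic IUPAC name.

1,8-dibromo-5-chlorodecane

The longest carbon chain is 10 atoms: the parent is decane.
Choose the numbering such that the substituent locant set {1,5,8} is lower than {3,6,10} at the first point of difference.
This places bromo groups at C-1 and C-8; a chloro group at C-5.
The substituents are ordered alphabetically, ignoring any di-/tri- multipliers.
Putting it together: 1,8-dibromo-5-chlorodecane.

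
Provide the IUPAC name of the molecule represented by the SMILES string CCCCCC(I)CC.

3-iodooctane

The longest carbon chain is 8 atoms: the parent is octane.
Choose the numbering such that the substituent locant set {3} is lower than {6} at the first point of difference.
This places an iodo group at C-3.
The name is 3-iodooctane.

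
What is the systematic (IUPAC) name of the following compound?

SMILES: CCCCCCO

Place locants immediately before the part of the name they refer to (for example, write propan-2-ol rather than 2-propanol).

hexan-1-ol

The longest carbon chain that includes the –OH group has 6 carbons, so the parent hydride is hexane.
The highest-priority functional group is an alcohol (–OH), so the name ends in -ol.
The numbering direction is chosen so that numbering from this end puts the hydroxyl group at C-1 rather than C-6.
That gives the hydroxyl at C-1.
Assembling the pieces gives hexan-1-ol.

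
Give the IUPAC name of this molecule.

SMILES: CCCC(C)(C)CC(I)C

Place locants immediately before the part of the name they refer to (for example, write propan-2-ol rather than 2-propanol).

The longest continuous carbon chain has 7 atoms, so the parent hydride is heptane.
Number the chain so that the substituent locant set {2,4,4} is lower than {4,4,6} at the first point of difference.
With this numbering: an iodo group at C-2; two methyl groups at C-4.
Substituent prefixes are cited in alphabetical order (multiplying prefixes like di-/tri- are ignored for ordering).
Assembling the pieces gives 2-iodo-4,4-dimethylheptane.

2-iodo-4,4-dimethylheptane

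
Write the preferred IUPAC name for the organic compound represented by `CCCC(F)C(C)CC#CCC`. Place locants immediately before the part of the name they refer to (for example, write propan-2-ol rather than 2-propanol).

7-fluoro-6-methyldec-3-yne

Counting along the main chain through the multiple bond gives 10 carbons: the parent is decane.
The chain contains a C≡C triple bond, so the unsaturation ending is -yne.
Choose the numbering such that numbering from this end puts the triple bond at C-3 rather than C-7.
With this numbering: the triple bond between C-3 and C-4; a fluoro group at C-7; a methyl group at C-6.
Substituent prefixes are cited in alphabetical order (multiplying prefixes like di-/tri- are ignored for ordering).
Assembling the pieces gives 7-fluoro-6-methyldec-3-yne.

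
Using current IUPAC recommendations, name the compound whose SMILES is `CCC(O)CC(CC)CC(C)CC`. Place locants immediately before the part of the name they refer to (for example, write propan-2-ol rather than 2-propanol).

5-ethyl-7-methylnonan-3-ol

Counting along the main chain through the –OH group gives 9 carbons: the parent is nonane.
An alcohol (–OH) is the principal characteristic group, giving the suffix -ol.
The numbering direction is chosen so that numbering from this end puts the hydroxyl group at C-3 rather than C-7.
With this numbering: the hydroxyl at C-3; an ethyl group at C-5; a methyl group at C-7.
Substituent prefixes are cited in alphabetical order (multiplying prefixes like di-/tri- are ignored for ordering).
Putting it together: 5-ethyl-7-methylnonan-3-ol.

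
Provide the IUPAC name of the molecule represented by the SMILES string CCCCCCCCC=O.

Counting along the main chain through the –CHO group gives 9 carbons: the parent is nonane.
An aldehyde (terminal –CHO) is the principal characteristic group, giving the suffix -al.
Number the chain so that the aldehyde carbon is C-1 by definition.
Assembling the pieces gives nonanal.

nonanal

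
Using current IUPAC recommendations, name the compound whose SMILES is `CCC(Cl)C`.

The longest continuous carbon chain has 4 atoms, so the parent hydride is butane.
The numbering direction is chosen so that the substituent locant set {2} is lower than {3} at the first point of difference.
That gives a chloro group at C-2.
Assembling the pieces gives 2-chlorobutane.

2-chlorobutane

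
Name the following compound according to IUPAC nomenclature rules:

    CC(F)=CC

The longest chain bearing the multiple bond is 4 carbons long (butane).
The chain contains a C=C double bond, so the unsaturation ending is -ene.
The numbering direction is chosen so that the substituent locant set {2} is lower than {3} at the first point of difference.
With this numbering: the double bond between C-2 and C-3; a fluoro group at C-2.
Putting it together: 2-fluorobut-2-ene.

2-fluorobut-2-ene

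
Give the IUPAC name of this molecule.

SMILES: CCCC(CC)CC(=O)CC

5-ethyloctan-3-one

The longest chain bearing the carbonyl is 8 carbons long (octane).
The principal characteristic group is a ketone (C=O on an internal carbon), named with the suffix -one.
The numbering direction is chosen so that numbering from this end puts the carbonyl group at C-3 rather than C-6.
That gives the carbonyl at C-3; an ethyl group at C-5.
The name is 5-ethyloctan-3-one.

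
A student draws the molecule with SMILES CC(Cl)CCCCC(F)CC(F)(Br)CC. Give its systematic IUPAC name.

The longest carbon chain is 11 atoms: the parent is undecane.
Choose the numbering such that the substituent locant set {2,7,9,9} is lower than {3,3,5,10} at the first point of difference.
This places a bromo group at C-9; a chloro group at C-2; fluoro groups at C-7 and C-9.
The substituents are ordered alphabetically, ignoring any di-/tri- multipliers.
Assembling the pieces gives 9-bromo-2-chloro-7,9-difluoroundecane.

9-bromo-2-chloro-7,9-difluoroundecane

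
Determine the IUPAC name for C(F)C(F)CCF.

The longest carbon chain is 4 atoms: the parent is butane.
The numbering direction is chosen so that the substituent locant set {1,2,4} is lower than {1,3,4} at the first point of difference.
That gives fluoro groups at C-1 and C-2 and C-4.
The name is 1,2,4-trifluorobutane.

1,2,4-trifluorobutane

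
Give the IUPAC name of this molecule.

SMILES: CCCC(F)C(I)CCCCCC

The longest continuous carbon chain has 11 atoms, so the parent hydride is undecane.
Number the chain so that the substituent locant set {4,5} is lower than {7,8} at the first point of difference.
This places a fluoro group at C-4; an iodo group at C-5.
Substituent prefixes are cited in alphabetical order (multiplying prefixes like di-/tri- are ignored for ordering).
The name is 4-fluoro-5-iodoundecane.

4-fluoro-5-iodoundecane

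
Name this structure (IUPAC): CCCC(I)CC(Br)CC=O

3-bromo-5-iodooctanal

Counting along the main chain through the –CHO group gives 8 carbons: the parent is octane.
The highest-priority functional group is an aldehyde (terminal –CHO), so the name ends in -al.
Number the chain so that the aldehyde carbon is C-1 by definition.
With this numbering: a bromo group at C-3; an iodo group at C-5.
Substituent prefixes are cited in alphabetical order (multiplying prefixes like di-/tri- are ignored for ordering).
The name is 3-bromo-5-iodooctanal.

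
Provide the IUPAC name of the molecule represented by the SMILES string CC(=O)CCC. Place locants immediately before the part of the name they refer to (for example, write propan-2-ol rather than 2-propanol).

Counting along the main chain through the carbonyl gives 5 carbons: the parent is pentane.
The principal characteristic group is a ketone (C=O on an internal carbon), named with the suffix -one.
The numbering direction is chosen so that numbering from this end puts the carbonyl group at C-2 rather than C-4.
This places the carbonyl at C-2.
Putting it together: pentan-2-one.

pentan-2-one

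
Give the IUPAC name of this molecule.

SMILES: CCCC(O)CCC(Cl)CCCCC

The longest chain bearing the –OH group is 12 carbons long (dodecane).
An alcohol (–OH) is the principal characteristic group, giving the suffix -ol.
Number the chain so that numbering from this end puts the hydroxyl group at C-4 rather than C-9.
This places the hydroxyl at C-4; a chloro group at C-7.
The name is 7-chlorododecan-4-ol.

7-chlorododecan-4-ol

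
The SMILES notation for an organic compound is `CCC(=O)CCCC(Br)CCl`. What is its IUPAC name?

The longest chain bearing the carbonyl is 8 carbons long (octane).
The highest-priority functional group is a ketone (C=O on an internal carbon), so the name ends in -one.
Choose the numbering such that numbering from this end puts the carbonyl group at C-3 rather than C-6.
With this numbering: the carbonyl at C-3; a bromo group at C-7; a chloro group at C-8.
Prefixes are listed alphabetically: bromo, chloro.
Assembling the pieces gives 7-bromo-8-chlorooctan-3-one.

7-bromo-8-chlorooctan-3-one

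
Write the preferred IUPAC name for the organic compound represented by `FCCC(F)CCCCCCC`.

1,3-difluorodecane

The longest continuous carbon chain has 10 atoms, so the parent hydride is decane.
The numbering direction is chosen so that the substituent locant set {1,3} is lower than {8,10} at the first point of difference.
That gives fluoro groups at C-1 and C-3.
The name is 1,3-difluorodecane.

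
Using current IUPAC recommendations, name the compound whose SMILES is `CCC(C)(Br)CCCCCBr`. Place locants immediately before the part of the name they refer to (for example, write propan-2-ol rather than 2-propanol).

1,6-dibromo-6-methyloctane

The longest carbon chain is 8 atoms: the parent is octane.
Number the chain so that the substituent locant set {1,6,6} is lower than {3,3,8} at the first point of difference.
That gives bromo groups at C-1 and C-6; a methyl group at C-6.
Prefixes are listed alphabetically: bromo, methyl.
Putting it together: 1,6-dibromo-6-methyloctane.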